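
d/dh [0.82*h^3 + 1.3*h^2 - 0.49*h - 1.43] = 2.46*h^2 + 2.6*h - 0.49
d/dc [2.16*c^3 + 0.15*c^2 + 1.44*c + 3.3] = 6.48*c^2 + 0.3*c + 1.44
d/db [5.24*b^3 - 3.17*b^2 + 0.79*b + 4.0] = 15.72*b^2 - 6.34*b + 0.79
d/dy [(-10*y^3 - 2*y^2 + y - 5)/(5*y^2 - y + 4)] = (-50*y^4 + 20*y^3 - 123*y^2 + 34*y - 1)/(25*y^4 - 10*y^3 + 41*y^2 - 8*y + 16)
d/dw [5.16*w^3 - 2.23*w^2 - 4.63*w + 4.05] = 15.48*w^2 - 4.46*w - 4.63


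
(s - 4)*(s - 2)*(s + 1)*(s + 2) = s^4 - 3*s^3 - 8*s^2 + 12*s + 16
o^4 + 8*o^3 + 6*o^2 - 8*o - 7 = (o - 1)*(o + 1)^2*(o + 7)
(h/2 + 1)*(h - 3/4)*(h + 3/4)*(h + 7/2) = h^4/2 + 11*h^3/4 + 103*h^2/32 - 99*h/64 - 63/32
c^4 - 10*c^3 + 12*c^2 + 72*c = c*(c - 6)^2*(c + 2)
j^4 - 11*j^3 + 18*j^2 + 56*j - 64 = (j - 8)*(j - 4)*(j - 1)*(j + 2)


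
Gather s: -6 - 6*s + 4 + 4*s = -2*s - 2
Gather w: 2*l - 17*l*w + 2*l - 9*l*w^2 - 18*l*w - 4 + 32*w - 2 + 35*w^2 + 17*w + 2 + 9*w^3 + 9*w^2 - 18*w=4*l + 9*w^3 + w^2*(44 - 9*l) + w*(31 - 35*l) - 4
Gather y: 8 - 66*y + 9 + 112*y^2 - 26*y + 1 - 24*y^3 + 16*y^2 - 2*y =-24*y^3 + 128*y^2 - 94*y + 18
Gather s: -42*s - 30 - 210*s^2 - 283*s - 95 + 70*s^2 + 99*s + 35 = -140*s^2 - 226*s - 90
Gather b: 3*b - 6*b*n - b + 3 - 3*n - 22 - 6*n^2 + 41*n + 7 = b*(2 - 6*n) - 6*n^2 + 38*n - 12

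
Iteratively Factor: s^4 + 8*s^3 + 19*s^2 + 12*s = (s + 1)*(s^3 + 7*s^2 + 12*s) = s*(s + 1)*(s^2 + 7*s + 12) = s*(s + 1)*(s + 4)*(s + 3)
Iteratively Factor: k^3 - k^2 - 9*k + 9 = (k - 1)*(k^2 - 9) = (k - 3)*(k - 1)*(k + 3)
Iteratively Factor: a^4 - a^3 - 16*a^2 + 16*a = (a - 4)*(a^3 + 3*a^2 - 4*a) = a*(a - 4)*(a^2 + 3*a - 4) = a*(a - 4)*(a - 1)*(a + 4)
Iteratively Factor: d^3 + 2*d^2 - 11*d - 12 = (d - 3)*(d^2 + 5*d + 4) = (d - 3)*(d + 1)*(d + 4)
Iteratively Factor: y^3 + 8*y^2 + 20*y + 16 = (y + 2)*(y^2 + 6*y + 8) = (y + 2)*(y + 4)*(y + 2)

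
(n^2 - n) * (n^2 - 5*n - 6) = n^4 - 6*n^3 - n^2 + 6*n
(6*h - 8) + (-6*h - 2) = -10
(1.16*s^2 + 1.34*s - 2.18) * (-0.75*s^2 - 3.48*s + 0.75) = -0.87*s^4 - 5.0418*s^3 - 2.1582*s^2 + 8.5914*s - 1.635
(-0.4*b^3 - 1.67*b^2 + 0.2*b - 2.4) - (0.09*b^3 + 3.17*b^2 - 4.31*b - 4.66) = -0.49*b^3 - 4.84*b^2 + 4.51*b + 2.26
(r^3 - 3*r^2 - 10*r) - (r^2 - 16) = r^3 - 4*r^2 - 10*r + 16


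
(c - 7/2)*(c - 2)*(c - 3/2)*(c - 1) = c^4 - 8*c^3 + 89*c^2/4 - 103*c/4 + 21/2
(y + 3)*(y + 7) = y^2 + 10*y + 21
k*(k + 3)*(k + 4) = k^3 + 7*k^2 + 12*k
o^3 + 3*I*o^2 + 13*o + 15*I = (o - 3*I)*(o + I)*(o + 5*I)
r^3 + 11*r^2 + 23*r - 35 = (r - 1)*(r + 5)*(r + 7)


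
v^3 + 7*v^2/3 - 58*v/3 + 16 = (v - 8/3)*(v - 1)*(v + 6)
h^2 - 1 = (h - 1)*(h + 1)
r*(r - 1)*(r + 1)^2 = r^4 + r^3 - r^2 - r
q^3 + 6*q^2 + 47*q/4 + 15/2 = (q + 3/2)*(q + 2)*(q + 5/2)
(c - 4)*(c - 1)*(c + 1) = c^3 - 4*c^2 - c + 4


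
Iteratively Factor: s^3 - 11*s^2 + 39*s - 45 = (s - 3)*(s^2 - 8*s + 15) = (s - 3)^2*(s - 5)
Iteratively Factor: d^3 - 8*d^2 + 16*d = (d - 4)*(d^2 - 4*d) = d*(d - 4)*(d - 4)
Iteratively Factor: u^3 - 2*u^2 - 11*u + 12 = (u - 1)*(u^2 - u - 12) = (u - 4)*(u - 1)*(u + 3)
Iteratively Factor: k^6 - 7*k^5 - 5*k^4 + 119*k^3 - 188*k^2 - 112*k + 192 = (k - 4)*(k^5 - 3*k^4 - 17*k^3 + 51*k^2 + 16*k - 48) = (k - 4)*(k + 1)*(k^4 - 4*k^3 - 13*k^2 + 64*k - 48) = (k - 4)*(k - 1)*(k + 1)*(k^3 - 3*k^2 - 16*k + 48) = (k - 4)*(k - 1)*(k + 1)*(k + 4)*(k^2 - 7*k + 12) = (k - 4)*(k - 3)*(k - 1)*(k + 1)*(k + 4)*(k - 4)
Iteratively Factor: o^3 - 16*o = (o + 4)*(o^2 - 4*o) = (o - 4)*(o + 4)*(o)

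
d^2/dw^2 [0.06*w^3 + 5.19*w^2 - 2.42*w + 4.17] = 0.36*w + 10.38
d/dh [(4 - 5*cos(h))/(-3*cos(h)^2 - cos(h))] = (15*sin(h) - 4*sin(h)/cos(h)^2 - 24*tan(h))/(3*cos(h) + 1)^2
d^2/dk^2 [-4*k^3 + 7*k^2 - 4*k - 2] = 14 - 24*k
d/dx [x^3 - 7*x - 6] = 3*x^2 - 7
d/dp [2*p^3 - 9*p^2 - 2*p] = 6*p^2 - 18*p - 2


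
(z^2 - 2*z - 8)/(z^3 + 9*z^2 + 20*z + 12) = (z - 4)/(z^2 + 7*z + 6)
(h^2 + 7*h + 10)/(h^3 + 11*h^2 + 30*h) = (h + 2)/(h*(h + 6))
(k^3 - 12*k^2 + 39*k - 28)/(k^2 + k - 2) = (k^2 - 11*k + 28)/(k + 2)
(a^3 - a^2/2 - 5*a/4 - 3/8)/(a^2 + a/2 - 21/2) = (8*a^3 - 4*a^2 - 10*a - 3)/(4*(2*a^2 + a - 21))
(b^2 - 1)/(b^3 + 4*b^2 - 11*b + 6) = (b + 1)/(b^2 + 5*b - 6)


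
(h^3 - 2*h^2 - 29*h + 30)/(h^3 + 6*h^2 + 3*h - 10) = (h - 6)/(h + 2)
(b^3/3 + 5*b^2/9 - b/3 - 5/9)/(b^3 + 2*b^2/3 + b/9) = (3*b^3 + 5*b^2 - 3*b - 5)/(b*(9*b^2 + 6*b + 1))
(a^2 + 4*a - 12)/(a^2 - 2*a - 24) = (-a^2 - 4*a + 12)/(-a^2 + 2*a + 24)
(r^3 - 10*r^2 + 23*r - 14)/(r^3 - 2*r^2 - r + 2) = (r - 7)/(r + 1)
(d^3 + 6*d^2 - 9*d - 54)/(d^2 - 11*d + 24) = (d^2 + 9*d + 18)/(d - 8)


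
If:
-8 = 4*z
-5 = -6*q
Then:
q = 5/6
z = -2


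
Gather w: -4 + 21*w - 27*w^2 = -27*w^2 + 21*w - 4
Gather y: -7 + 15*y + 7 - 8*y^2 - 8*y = -8*y^2 + 7*y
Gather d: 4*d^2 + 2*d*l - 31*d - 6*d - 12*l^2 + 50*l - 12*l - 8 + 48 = 4*d^2 + d*(2*l - 37) - 12*l^2 + 38*l + 40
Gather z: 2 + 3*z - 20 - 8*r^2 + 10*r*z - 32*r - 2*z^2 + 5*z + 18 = -8*r^2 - 32*r - 2*z^2 + z*(10*r + 8)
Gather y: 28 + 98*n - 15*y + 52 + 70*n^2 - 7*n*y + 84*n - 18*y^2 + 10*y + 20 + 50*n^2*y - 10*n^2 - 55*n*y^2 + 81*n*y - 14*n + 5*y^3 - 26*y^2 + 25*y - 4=60*n^2 + 168*n + 5*y^3 + y^2*(-55*n - 44) + y*(50*n^2 + 74*n + 20) + 96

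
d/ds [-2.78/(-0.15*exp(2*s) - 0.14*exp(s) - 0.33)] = (-0.834*exp(s) - 0.3892)*exp(s)/(0.15*exp(2*s) + 0.14*exp(s) + 0.33)^2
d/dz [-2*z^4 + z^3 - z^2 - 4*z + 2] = -8*z^3 + 3*z^2 - 2*z - 4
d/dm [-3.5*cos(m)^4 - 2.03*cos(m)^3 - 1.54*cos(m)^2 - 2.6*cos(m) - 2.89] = (14.0*cos(m)^3 + 6.09*cos(m)^2 + 3.08*cos(m) + 2.6)*sin(m)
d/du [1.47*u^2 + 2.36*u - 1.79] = 2.94*u + 2.36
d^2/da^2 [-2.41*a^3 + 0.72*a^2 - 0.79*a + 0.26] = 1.44 - 14.46*a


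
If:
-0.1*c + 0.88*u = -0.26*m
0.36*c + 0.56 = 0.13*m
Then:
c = -1.41935483870968*u - 1.80645161290323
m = -3.93052109181141*u - 0.694789081885856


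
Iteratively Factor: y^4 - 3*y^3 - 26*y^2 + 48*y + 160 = (y + 2)*(y^3 - 5*y^2 - 16*y + 80) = (y - 4)*(y + 2)*(y^2 - y - 20) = (y - 4)*(y + 2)*(y + 4)*(y - 5)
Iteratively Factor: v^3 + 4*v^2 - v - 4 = (v + 1)*(v^2 + 3*v - 4) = (v - 1)*(v + 1)*(v + 4)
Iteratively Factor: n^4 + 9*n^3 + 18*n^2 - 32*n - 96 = (n - 2)*(n^3 + 11*n^2 + 40*n + 48) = (n - 2)*(n + 4)*(n^2 + 7*n + 12) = (n - 2)*(n + 3)*(n + 4)*(n + 4)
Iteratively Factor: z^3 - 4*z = (z)*(z^2 - 4) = z*(z - 2)*(z + 2)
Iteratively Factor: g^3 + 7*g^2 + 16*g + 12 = (g + 2)*(g^2 + 5*g + 6) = (g + 2)*(g + 3)*(g + 2)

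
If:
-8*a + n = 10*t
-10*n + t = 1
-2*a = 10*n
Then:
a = 50/59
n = -10/59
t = -41/59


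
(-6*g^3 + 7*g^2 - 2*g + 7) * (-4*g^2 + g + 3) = 24*g^5 - 34*g^4 - 3*g^3 - 9*g^2 + g + 21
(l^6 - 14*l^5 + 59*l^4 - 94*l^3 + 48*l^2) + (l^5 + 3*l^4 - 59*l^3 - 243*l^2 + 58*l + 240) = l^6 - 13*l^5 + 62*l^4 - 153*l^3 - 195*l^2 + 58*l + 240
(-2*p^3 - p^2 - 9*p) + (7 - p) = -2*p^3 - p^2 - 10*p + 7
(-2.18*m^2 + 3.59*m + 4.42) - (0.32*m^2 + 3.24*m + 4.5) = -2.5*m^2 + 0.35*m - 0.0800000000000001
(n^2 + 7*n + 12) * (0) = 0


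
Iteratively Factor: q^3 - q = (q + 1)*(q^2 - q) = q*(q + 1)*(q - 1)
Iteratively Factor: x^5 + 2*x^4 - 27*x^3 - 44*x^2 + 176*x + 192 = (x - 4)*(x^4 + 6*x^3 - 3*x^2 - 56*x - 48) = (x - 4)*(x - 3)*(x^3 + 9*x^2 + 24*x + 16) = (x - 4)*(x - 3)*(x + 1)*(x^2 + 8*x + 16) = (x - 4)*(x - 3)*(x + 1)*(x + 4)*(x + 4)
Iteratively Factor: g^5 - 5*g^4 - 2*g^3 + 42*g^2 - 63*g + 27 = (g - 1)*(g^4 - 4*g^3 - 6*g^2 + 36*g - 27) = (g - 3)*(g - 1)*(g^3 - g^2 - 9*g + 9) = (g - 3)*(g - 1)^2*(g^2 - 9) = (g - 3)*(g - 1)^2*(g + 3)*(g - 3)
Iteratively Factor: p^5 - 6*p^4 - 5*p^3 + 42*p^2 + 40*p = (p - 4)*(p^4 - 2*p^3 - 13*p^2 - 10*p) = (p - 5)*(p - 4)*(p^3 + 3*p^2 + 2*p) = p*(p - 5)*(p - 4)*(p^2 + 3*p + 2) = p*(p - 5)*(p - 4)*(p + 2)*(p + 1)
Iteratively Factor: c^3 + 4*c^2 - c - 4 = (c + 1)*(c^2 + 3*c - 4) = (c + 1)*(c + 4)*(c - 1)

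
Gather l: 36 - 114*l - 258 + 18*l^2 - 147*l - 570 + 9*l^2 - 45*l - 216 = 27*l^2 - 306*l - 1008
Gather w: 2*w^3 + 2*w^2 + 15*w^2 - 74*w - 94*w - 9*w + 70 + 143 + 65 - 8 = 2*w^3 + 17*w^2 - 177*w + 270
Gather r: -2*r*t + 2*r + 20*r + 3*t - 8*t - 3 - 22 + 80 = r*(22 - 2*t) - 5*t + 55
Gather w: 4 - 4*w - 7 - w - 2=-5*w - 5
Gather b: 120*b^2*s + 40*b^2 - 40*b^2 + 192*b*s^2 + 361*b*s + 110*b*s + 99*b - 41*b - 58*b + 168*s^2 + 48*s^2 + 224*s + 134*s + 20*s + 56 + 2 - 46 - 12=120*b^2*s + b*(192*s^2 + 471*s) + 216*s^2 + 378*s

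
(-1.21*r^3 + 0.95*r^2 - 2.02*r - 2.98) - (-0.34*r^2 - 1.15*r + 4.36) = -1.21*r^3 + 1.29*r^2 - 0.87*r - 7.34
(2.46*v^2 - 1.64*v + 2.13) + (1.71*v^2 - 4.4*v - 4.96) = 4.17*v^2 - 6.04*v - 2.83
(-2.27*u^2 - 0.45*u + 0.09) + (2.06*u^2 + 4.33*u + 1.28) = -0.21*u^2 + 3.88*u + 1.37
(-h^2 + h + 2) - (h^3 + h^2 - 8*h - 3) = -h^3 - 2*h^2 + 9*h + 5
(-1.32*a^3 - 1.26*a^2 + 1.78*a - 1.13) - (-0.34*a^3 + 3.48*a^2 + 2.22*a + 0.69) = -0.98*a^3 - 4.74*a^2 - 0.44*a - 1.82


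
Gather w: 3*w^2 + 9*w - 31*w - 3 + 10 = 3*w^2 - 22*w + 7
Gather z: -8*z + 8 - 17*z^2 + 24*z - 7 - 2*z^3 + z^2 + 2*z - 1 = -2*z^3 - 16*z^2 + 18*z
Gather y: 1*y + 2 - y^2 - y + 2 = 4 - y^2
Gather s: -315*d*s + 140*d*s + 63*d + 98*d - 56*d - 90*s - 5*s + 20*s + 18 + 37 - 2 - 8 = 105*d + s*(-175*d - 75) + 45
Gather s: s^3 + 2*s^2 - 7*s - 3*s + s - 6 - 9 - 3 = s^3 + 2*s^2 - 9*s - 18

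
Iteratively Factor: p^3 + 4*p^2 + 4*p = (p + 2)*(p^2 + 2*p) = p*(p + 2)*(p + 2)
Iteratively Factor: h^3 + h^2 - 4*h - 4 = (h + 2)*(h^2 - h - 2) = (h + 1)*(h + 2)*(h - 2)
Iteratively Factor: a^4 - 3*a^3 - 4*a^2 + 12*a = (a)*(a^3 - 3*a^2 - 4*a + 12) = a*(a + 2)*(a^2 - 5*a + 6) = a*(a - 2)*(a + 2)*(a - 3)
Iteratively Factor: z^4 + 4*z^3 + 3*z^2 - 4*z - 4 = (z + 2)*(z^3 + 2*z^2 - z - 2) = (z + 1)*(z + 2)*(z^2 + z - 2) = (z + 1)*(z + 2)^2*(z - 1)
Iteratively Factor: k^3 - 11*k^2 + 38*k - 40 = (k - 4)*(k^2 - 7*k + 10) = (k - 5)*(k - 4)*(k - 2)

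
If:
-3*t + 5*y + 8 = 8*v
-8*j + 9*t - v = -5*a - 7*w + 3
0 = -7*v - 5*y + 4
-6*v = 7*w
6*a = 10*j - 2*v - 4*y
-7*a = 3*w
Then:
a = 6849/30041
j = 14021/60082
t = 53883/60082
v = 37289/60082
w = -15981/30041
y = -4139/60082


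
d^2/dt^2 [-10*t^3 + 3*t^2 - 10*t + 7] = 6 - 60*t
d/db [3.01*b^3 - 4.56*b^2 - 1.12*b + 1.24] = 9.03*b^2 - 9.12*b - 1.12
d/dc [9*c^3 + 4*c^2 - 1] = c*(27*c + 8)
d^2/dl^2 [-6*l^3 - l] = -36*l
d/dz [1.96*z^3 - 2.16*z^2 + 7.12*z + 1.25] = 5.88*z^2 - 4.32*z + 7.12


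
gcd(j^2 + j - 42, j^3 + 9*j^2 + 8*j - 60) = 1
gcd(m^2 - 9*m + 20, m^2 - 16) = m - 4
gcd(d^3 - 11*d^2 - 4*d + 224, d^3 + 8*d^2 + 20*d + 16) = d + 4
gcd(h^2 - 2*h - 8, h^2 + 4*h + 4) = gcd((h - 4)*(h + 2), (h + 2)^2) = h + 2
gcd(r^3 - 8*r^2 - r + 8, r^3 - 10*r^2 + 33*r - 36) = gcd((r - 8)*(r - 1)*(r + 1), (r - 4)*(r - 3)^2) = 1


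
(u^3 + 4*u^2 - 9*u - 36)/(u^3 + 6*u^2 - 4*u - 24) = (u^3 + 4*u^2 - 9*u - 36)/(u^3 + 6*u^2 - 4*u - 24)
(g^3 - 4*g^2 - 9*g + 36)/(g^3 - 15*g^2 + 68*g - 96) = (g + 3)/(g - 8)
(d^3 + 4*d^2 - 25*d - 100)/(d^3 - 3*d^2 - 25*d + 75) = (d + 4)/(d - 3)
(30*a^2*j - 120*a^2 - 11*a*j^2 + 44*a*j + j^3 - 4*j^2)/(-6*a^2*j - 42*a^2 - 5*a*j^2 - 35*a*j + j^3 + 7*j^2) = (-5*a*j + 20*a + j^2 - 4*j)/(a*j + 7*a + j^2 + 7*j)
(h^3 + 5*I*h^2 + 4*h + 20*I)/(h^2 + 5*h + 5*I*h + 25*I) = (h^2 + 4)/(h + 5)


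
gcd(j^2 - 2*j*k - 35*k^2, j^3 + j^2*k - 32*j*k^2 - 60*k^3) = j + 5*k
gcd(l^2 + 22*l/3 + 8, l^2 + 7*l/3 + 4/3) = l + 4/3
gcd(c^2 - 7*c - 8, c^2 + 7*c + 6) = c + 1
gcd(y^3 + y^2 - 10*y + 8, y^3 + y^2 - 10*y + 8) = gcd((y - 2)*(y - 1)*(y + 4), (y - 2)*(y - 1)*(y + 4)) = y^3 + y^2 - 10*y + 8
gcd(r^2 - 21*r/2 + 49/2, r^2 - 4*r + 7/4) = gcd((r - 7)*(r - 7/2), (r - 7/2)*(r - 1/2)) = r - 7/2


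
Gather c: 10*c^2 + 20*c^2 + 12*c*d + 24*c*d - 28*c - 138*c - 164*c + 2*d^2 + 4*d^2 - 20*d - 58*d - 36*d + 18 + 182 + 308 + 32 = 30*c^2 + c*(36*d - 330) + 6*d^2 - 114*d + 540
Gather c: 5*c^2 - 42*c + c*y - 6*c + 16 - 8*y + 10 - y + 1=5*c^2 + c*(y - 48) - 9*y + 27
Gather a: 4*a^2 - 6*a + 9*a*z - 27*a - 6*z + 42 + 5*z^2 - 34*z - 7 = 4*a^2 + a*(9*z - 33) + 5*z^2 - 40*z + 35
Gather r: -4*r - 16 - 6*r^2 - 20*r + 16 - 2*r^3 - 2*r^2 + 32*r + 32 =-2*r^3 - 8*r^2 + 8*r + 32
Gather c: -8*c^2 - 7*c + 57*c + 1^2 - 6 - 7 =-8*c^2 + 50*c - 12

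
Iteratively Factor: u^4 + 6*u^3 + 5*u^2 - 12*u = (u)*(u^3 + 6*u^2 + 5*u - 12) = u*(u + 4)*(u^2 + 2*u - 3) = u*(u + 3)*(u + 4)*(u - 1)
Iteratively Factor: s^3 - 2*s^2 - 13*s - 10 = (s - 5)*(s^2 + 3*s + 2) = (s - 5)*(s + 2)*(s + 1)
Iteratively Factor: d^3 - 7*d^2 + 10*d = (d - 2)*(d^2 - 5*d) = (d - 5)*(d - 2)*(d)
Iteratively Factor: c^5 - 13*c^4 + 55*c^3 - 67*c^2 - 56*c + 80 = (c - 5)*(c^4 - 8*c^3 + 15*c^2 + 8*c - 16) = (c - 5)*(c - 4)*(c^3 - 4*c^2 - c + 4) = (c - 5)*(c - 4)*(c - 1)*(c^2 - 3*c - 4) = (c - 5)*(c - 4)*(c - 1)*(c + 1)*(c - 4)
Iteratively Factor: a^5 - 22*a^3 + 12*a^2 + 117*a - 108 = (a + 3)*(a^4 - 3*a^3 - 13*a^2 + 51*a - 36) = (a - 1)*(a + 3)*(a^3 - 2*a^2 - 15*a + 36) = (a - 3)*(a - 1)*(a + 3)*(a^2 + a - 12) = (a - 3)*(a - 1)*(a + 3)*(a + 4)*(a - 3)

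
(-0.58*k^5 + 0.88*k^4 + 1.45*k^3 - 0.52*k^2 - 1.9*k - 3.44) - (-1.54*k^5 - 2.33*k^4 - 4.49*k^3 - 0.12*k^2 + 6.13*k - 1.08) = 0.96*k^5 + 3.21*k^4 + 5.94*k^3 - 0.4*k^2 - 8.03*k - 2.36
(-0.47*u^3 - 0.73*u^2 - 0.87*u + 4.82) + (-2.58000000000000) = -0.47*u^3 - 0.73*u^2 - 0.87*u + 2.24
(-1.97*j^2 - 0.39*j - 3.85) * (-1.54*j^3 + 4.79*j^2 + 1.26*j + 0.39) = 3.0338*j^5 - 8.8357*j^4 + 1.5787*j^3 - 19.7012*j^2 - 5.0031*j - 1.5015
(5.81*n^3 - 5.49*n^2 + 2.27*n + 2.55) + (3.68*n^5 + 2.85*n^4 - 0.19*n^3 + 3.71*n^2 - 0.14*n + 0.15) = 3.68*n^5 + 2.85*n^4 + 5.62*n^3 - 1.78*n^2 + 2.13*n + 2.7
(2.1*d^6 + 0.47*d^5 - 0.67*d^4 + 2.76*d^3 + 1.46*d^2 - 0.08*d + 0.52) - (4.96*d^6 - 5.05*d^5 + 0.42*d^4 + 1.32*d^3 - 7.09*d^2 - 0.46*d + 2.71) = -2.86*d^6 + 5.52*d^5 - 1.09*d^4 + 1.44*d^3 + 8.55*d^2 + 0.38*d - 2.19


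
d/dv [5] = 0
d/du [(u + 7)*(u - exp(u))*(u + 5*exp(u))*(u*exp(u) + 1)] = (1 - exp(u))*(u + 7)*(u + 5*exp(u))*(u*exp(u) + 1) + (u + 1)*(u + 7)*(u - exp(u))*(u + 5*exp(u))*exp(u) + (u + 7)*(u - exp(u))*(u*exp(u) + 1)*(5*exp(u) + 1) + (u - exp(u))*(u + 5*exp(u))*(u*exp(u) + 1)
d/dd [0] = 0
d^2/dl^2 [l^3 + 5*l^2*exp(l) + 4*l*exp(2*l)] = 5*l^2*exp(l) + 16*l*exp(2*l) + 20*l*exp(l) + 6*l + 16*exp(2*l) + 10*exp(l)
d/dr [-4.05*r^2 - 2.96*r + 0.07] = -8.1*r - 2.96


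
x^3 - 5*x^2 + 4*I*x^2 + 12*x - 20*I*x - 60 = (x - 5)*(x - 2*I)*(x + 6*I)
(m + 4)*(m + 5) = m^2 + 9*m + 20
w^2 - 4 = (w - 2)*(w + 2)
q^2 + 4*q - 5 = (q - 1)*(q + 5)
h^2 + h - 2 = (h - 1)*(h + 2)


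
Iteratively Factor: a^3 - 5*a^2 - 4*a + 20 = (a - 5)*(a^2 - 4) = (a - 5)*(a - 2)*(a + 2)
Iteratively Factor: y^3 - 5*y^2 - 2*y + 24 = (y + 2)*(y^2 - 7*y + 12) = (y - 3)*(y + 2)*(y - 4)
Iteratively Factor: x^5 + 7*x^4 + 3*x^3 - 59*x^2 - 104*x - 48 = (x - 3)*(x^4 + 10*x^3 + 33*x^2 + 40*x + 16) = (x - 3)*(x + 1)*(x^3 + 9*x^2 + 24*x + 16) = (x - 3)*(x + 1)*(x + 4)*(x^2 + 5*x + 4) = (x - 3)*(x + 1)^2*(x + 4)*(x + 4)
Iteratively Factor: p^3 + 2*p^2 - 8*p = (p - 2)*(p^2 + 4*p) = p*(p - 2)*(p + 4)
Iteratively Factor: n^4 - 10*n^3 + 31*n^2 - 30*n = (n - 2)*(n^3 - 8*n^2 + 15*n) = n*(n - 2)*(n^2 - 8*n + 15) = n*(n - 5)*(n - 2)*(n - 3)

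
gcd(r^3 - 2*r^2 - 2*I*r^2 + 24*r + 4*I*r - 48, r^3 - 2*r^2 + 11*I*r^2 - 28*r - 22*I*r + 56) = r^2 + r*(-2 + 4*I) - 8*I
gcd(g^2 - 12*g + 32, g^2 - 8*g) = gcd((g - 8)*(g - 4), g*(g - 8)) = g - 8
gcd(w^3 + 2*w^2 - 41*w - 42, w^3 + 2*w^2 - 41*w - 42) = w^3 + 2*w^2 - 41*w - 42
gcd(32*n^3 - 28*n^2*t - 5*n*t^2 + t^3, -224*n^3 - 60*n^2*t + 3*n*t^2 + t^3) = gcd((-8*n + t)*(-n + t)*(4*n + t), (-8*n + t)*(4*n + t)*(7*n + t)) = -32*n^2 - 4*n*t + t^2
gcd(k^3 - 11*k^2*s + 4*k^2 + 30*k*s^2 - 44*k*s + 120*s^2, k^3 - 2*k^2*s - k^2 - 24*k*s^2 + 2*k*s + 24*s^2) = -k + 6*s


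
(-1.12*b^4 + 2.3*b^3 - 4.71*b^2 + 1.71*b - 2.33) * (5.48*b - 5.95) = -6.1376*b^5 + 19.268*b^4 - 39.4958*b^3 + 37.3953*b^2 - 22.9429*b + 13.8635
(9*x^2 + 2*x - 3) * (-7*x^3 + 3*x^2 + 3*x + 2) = -63*x^5 + 13*x^4 + 54*x^3 + 15*x^2 - 5*x - 6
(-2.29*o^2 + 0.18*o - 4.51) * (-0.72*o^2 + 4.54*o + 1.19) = 1.6488*o^4 - 10.5262*o^3 + 1.3393*o^2 - 20.2612*o - 5.3669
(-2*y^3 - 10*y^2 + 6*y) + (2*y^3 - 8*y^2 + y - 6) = -18*y^2 + 7*y - 6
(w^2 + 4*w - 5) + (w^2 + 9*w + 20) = 2*w^2 + 13*w + 15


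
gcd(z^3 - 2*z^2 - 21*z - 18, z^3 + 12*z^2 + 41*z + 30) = z + 1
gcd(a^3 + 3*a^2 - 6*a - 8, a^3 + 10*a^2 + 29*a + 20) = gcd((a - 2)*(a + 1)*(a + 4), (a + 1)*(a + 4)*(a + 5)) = a^2 + 5*a + 4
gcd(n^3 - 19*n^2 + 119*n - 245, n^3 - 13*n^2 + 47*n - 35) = n^2 - 12*n + 35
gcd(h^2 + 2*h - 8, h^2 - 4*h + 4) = h - 2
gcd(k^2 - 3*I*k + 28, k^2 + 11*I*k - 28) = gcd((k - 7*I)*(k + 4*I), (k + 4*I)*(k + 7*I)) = k + 4*I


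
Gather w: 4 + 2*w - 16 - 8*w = -6*w - 12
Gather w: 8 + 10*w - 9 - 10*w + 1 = 0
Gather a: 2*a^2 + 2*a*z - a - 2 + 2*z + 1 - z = 2*a^2 + a*(2*z - 1) + z - 1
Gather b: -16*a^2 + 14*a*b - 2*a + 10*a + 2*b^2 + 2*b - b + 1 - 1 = -16*a^2 + 8*a + 2*b^2 + b*(14*a + 1)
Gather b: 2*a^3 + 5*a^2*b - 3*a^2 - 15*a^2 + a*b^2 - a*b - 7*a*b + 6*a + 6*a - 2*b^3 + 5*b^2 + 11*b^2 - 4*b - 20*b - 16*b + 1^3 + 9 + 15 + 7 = 2*a^3 - 18*a^2 + 12*a - 2*b^3 + b^2*(a + 16) + b*(5*a^2 - 8*a - 40) + 32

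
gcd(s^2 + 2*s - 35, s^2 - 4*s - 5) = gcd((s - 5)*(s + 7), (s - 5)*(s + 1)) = s - 5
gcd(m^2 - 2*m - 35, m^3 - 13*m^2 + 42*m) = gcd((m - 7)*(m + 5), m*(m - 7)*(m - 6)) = m - 7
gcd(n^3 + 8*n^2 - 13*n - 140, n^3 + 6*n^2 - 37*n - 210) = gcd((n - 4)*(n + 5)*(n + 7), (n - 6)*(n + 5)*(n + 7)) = n^2 + 12*n + 35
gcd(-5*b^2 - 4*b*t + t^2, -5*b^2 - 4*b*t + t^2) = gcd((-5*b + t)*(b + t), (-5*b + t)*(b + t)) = -5*b^2 - 4*b*t + t^2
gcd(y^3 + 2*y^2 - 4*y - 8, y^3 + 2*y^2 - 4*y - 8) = y^3 + 2*y^2 - 4*y - 8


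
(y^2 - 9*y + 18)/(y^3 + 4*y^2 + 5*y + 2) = (y^2 - 9*y + 18)/(y^3 + 4*y^2 + 5*y + 2)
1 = 1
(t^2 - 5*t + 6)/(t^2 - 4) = (t - 3)/(t + 2)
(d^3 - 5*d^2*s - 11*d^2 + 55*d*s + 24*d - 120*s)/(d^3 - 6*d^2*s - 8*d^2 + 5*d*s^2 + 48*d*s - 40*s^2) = (3 - d)/(-d + s)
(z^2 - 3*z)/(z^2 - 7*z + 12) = z/(z - 4)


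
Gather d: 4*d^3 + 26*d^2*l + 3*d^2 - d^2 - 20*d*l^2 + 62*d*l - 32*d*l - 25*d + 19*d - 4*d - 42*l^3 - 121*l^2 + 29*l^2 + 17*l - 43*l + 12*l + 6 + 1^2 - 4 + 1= 4*d^3 + d^2*(26*l + 2) + d*(-20*l^2 + 30*l - 10) - 42*l^3 - 92*l^2 - 14*l + 4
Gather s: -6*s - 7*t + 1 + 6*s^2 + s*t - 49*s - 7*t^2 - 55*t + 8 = 6*s^2 + s*(t - 55) - 7*t^2 - 62*t + 9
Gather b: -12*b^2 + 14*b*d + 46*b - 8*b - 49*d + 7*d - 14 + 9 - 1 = -12*b^2 + b*(14*d + 38) - 42*d - 6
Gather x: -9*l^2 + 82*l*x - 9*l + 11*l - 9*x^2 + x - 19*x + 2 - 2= -9*l^2 + 2*l - 9*x^2 + x*(82*l - 18)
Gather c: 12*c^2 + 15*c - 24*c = 12*c^2 - 9*c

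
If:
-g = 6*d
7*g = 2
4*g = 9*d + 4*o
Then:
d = -1/21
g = 2/7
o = 11/28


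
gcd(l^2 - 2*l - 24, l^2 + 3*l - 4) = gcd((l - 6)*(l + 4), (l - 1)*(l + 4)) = l + 4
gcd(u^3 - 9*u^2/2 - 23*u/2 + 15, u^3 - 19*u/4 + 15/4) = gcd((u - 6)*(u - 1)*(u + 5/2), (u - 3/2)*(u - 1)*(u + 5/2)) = u^2 + 3*u/2 - 5/2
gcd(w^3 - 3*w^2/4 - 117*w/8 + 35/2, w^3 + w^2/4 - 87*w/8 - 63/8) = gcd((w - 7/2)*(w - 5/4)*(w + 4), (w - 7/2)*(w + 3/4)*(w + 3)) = w - 7/2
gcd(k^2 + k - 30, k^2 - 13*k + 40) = k - 5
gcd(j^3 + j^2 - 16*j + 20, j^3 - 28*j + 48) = j - 2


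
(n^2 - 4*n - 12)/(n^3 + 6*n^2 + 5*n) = (n^2 - 4*n - 12)/(n*(n^2 + 6*n + 5))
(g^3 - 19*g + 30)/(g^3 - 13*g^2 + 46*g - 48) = (g + 5)/(g - 8)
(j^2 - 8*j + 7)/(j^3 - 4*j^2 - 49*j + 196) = (j - 1)/(j^2 + 3*j - 28)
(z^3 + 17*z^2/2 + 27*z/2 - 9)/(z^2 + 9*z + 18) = z - 1/2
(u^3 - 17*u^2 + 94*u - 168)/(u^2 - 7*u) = u - 10 + 24/u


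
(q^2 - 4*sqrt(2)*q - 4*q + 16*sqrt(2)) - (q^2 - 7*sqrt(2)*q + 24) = -4*q + 3*sqrt(2)*q - 24 + 16*sqrt(2)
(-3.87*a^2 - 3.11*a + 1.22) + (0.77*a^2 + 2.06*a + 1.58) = -3.1*a^2 - 1.05*a + 2.8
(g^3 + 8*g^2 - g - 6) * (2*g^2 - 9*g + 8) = 2*g^5 + 7*g^4 - 66*g^3 + 61*g^2 + 46*g - 48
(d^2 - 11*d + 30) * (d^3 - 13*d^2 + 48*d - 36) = d^5 - 24*d^4 + 221*d^3 - 954*d^2 + 1836*d - 1080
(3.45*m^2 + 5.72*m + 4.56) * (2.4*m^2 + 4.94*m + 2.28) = 8.28*m^4 + 30.771*m^3 + 47.0668*m^2 + 35.568*m + 10.3968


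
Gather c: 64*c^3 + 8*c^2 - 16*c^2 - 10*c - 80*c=64*c^3 - 8*c^2 - 90*c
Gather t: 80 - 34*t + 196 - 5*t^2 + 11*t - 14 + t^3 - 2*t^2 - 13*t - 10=t^3 - 7*t^2 - 36*t + 252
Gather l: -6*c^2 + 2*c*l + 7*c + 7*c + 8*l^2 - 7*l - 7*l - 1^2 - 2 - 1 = -6*c^2 + 14*c + 8*l^2 + l*(2*c - 14) - 4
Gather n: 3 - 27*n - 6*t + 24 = -27*n - 6*t + 27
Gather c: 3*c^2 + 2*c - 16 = 3*c^2 + 2*c - 16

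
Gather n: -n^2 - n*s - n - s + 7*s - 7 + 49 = -n^2 + n*(-s - 1) + 6*s + 42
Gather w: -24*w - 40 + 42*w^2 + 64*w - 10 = 42*w^2 + 40*w - 50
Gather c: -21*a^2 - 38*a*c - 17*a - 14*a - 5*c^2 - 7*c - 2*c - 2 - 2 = -21*a^2 - 31*a - 5*c^2 + c*(-38*a - 9) - 4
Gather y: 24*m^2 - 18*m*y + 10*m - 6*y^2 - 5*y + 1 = 24*m^2 + 10*m - 6*y^2 + y*(-18*m - 5) + 1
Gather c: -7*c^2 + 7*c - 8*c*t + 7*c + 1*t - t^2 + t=-7*c^2 + c*(14 - 8*t) - t^2 + 2*t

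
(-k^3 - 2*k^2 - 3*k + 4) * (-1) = k^3 + 2*k^2 + 3*k - 4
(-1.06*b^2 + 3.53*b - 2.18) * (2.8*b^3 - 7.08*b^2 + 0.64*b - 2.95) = -2.968*b^5 + 17.3888*b^4 - 31.7748*b^3 + 20.8206*b^2 - 11.8087*b + 6.431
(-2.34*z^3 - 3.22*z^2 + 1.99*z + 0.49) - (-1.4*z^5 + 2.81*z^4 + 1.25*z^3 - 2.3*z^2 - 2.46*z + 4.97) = 1.4*z^5 - 2.81*z^4 - 3.59*z^3 - 0.92*z^2 + 4.45*z - 4.48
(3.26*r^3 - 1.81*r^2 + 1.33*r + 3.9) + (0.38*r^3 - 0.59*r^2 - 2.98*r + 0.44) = 3.64*r^3 - 2.4*r^2 - 1.65*r + 4.34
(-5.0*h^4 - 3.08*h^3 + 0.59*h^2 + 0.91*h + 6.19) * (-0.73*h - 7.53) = 3.65*h^5 + 39.8984*h^4 + 22.7617*h^3 - 5.107*h^2 - 11.371*h - 46.6107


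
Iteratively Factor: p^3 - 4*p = (p - 2)*(p^2 + 2*p) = p*(p - 2)*(p + 2)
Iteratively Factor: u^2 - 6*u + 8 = (u - 2)*(u - 4)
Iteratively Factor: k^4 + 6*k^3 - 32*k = (k - 2)*(k^3 + 8*k^2 + 16*k) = k*(k - 2)*(k^2 + 8*k + 16) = k*(k - 2)*(k + 4)*(k + 4)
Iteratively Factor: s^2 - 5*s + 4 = (s - 1)*(s - 4)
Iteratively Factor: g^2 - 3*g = (g)*(g - 3)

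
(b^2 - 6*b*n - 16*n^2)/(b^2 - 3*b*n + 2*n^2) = (b^2 - 6*b*n - 16*n^2)/(b^2 - 3*b*n + 2*n^2)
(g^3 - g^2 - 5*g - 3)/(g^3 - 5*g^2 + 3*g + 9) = (g + 1)/(g - 3)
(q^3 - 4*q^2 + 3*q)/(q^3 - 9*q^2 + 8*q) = (q - 3)/(q - 8)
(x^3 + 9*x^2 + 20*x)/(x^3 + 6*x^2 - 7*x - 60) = x/(x - 3)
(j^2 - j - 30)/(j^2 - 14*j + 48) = (j + 5)/(j - 8)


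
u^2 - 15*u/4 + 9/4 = (u - 3)*(u - 3/4)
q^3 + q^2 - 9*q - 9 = (q - 3)*(q + 1)*(q + 3)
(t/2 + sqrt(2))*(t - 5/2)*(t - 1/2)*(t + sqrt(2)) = t^4/2 - 3*t^3/2 + 3*sqrt(2)*t^3/2 - 9*sqrt(2)*t^2/2 + 21*t^2/8 - 6*t + 15*sqrt(2)*t/8 + 5/2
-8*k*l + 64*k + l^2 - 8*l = (-8*k + l)*(l - 8)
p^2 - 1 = (p - 1)*(p + 1)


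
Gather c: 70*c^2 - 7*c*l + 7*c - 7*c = 70*c^2 - 7*c*l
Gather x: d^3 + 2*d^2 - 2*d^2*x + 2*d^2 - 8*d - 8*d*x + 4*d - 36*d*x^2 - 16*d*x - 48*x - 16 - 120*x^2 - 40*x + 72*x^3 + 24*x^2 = d^3 + 4*d^2 - 4*d + 72*x^3 + x^2*(-36*d - 96) + x*(-2*d^2 - 24*d - 88) - 16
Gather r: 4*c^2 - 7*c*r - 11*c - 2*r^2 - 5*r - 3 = 4*c^2 - 11*c - 2*r^2 + r*(-7*c - 5) - 3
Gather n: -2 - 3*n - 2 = -3*n - 4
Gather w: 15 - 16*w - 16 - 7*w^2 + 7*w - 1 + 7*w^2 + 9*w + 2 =0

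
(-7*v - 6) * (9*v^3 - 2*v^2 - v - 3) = -63*v^4 - 40*v^3 + 19*v^2 + 27*v + 18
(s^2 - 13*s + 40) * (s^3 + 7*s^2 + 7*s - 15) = s^5 - 6*s^4 - 44*s^3 + 174*s^2 + 475*s - 600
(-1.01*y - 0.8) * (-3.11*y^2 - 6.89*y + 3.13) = 3.1411*y^3 + 9.4469*y^2 + 2.3507*y - 2.504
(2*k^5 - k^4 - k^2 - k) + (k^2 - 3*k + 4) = 2*k^5 - k^4 - 4*k + 4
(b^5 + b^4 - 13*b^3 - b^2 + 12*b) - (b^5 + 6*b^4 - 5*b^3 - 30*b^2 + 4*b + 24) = -5*b^4 - 8*b^3 + 29*b^2 + 8*b - 24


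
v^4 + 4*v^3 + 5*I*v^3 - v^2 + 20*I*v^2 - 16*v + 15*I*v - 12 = (v + 1)*(v + 3)*(v + I)*(v + 4*I)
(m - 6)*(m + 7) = m^2 + m - 42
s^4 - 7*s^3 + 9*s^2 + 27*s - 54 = (s - 3)^3*(s + 2)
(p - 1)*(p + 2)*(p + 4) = p^3 + 5*p^2 + 2*p - 8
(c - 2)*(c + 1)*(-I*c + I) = -I*c^3 + 2*I*c^2 + I*c - 2*I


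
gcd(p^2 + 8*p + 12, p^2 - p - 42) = p + 6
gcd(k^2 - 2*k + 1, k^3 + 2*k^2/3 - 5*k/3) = k - 1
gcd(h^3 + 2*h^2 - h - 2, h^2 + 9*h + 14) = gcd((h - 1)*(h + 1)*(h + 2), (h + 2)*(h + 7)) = h + 2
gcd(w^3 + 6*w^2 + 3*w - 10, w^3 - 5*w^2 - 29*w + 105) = w + 5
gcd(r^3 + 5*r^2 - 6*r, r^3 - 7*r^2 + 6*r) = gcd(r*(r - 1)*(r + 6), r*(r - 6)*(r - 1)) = r^2 - r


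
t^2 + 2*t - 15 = (t - 3)*(t + 5)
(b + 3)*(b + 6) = b^2 + 9*b + 18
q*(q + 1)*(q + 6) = q^3 + 7*q^2 + 6*q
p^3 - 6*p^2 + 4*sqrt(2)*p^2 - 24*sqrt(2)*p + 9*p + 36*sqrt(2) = (p - 3)^2*(p + 4*sqrt(2))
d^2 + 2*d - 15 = (d - 3)*(d + 5)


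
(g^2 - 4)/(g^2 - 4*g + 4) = (g + 2)/(g - 2)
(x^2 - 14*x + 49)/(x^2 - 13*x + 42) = (x - 7)/(x - 6)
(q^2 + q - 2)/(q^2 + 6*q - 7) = (q + 2)/(q + 7)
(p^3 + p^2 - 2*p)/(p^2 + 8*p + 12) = p*(p - 1)/(p + 6)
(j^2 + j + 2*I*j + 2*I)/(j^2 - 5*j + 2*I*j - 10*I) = (j + 1)/(j - 5)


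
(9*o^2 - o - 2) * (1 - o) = -9*o^3 + 10*o^2 + o - 2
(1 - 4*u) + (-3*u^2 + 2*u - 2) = -3*u^2 - 2*u - 1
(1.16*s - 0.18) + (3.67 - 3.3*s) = 3.49 - 2.14*s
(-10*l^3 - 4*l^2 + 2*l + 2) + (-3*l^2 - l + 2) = -10*l^3 - 7*l^2 + l + 4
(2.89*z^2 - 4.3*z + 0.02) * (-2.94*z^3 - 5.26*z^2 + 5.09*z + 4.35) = -8.4966*z^5 - 2.5594*z^4 + 37.2693*z^3 - 9.4207*z^2 - 18.6032*z + 0.087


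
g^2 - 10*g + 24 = (g - 6)*(g - 4)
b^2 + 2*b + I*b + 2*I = (b + 2)*(b + I)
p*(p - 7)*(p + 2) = p^3 - 5*p^2 - 14*p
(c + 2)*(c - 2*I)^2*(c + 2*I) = c^4 + 2*c^3 - 2*I*c^3 + 4*c^2 - 4*I*c^2 + 8*c - 8*I*c - 16*I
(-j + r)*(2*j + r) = -2*j^2 + j*r + r^2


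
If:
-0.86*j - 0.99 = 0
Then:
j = -1.15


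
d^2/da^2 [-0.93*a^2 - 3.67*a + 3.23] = -1.86000000000000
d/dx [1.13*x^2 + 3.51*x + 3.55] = 2.26*x + 3.51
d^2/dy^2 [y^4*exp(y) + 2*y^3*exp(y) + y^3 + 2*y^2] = y^4*exp(y) + 10*y^3*exp(y) + 24*y^2*exp(y) + 12*y*exp(y) + 6*y + 4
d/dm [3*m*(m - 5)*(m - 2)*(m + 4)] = 12*m^3 - 27*m^2 - 108*m + 120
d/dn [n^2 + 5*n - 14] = 2*n + 5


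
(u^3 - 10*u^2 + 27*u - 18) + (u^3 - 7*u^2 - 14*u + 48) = 2*u^3 - 17*u^2 + 13*u + 30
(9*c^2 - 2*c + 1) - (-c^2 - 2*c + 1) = 10*c^2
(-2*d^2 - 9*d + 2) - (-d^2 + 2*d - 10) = -d^2 - 11*d + 12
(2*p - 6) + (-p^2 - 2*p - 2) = -p^2 - 8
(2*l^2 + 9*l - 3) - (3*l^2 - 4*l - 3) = -l^2 + 13*l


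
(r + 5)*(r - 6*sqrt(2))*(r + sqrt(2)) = r^3 - 5*sqrt(2)*r^2 + 5*r^2 - 25*sqrt(2)*r - 12*r - 60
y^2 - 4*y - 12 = (y - 6)*(y + 2)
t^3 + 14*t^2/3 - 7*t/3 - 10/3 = (t - 1)*(t + 2/3)*(t + 5)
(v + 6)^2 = v^2 + 12*v + 36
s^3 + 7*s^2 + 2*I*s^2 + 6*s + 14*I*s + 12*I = (s + 1)*(s + 6)*(s + 2*I)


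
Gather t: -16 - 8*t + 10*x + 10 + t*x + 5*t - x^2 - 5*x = t*(x - 3) - x^2 + 5*x - 6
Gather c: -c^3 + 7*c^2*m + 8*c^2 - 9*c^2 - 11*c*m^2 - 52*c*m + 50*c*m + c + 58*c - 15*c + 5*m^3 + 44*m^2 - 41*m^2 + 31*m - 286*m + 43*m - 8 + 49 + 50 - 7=-c^3 + c^2*(7*m - 1) + c*(-11*m^2 - 2*m + 44) + 5*m^3 + 3*m^2 - 212*m + 84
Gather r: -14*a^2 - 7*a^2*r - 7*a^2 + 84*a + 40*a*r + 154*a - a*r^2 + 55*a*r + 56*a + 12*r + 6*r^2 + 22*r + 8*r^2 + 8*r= -21*a^2 + 294*a + r^2*(14 - a) + r*(-7*a^2 + 95*a + 42)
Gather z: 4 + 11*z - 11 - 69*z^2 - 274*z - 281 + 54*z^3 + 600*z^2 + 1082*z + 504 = 54*z^3 + 531*z^2 + 819*z + 216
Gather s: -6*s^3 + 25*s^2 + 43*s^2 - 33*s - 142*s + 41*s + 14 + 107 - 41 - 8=-6*s^3 + 68*s^2 - 134*s + 72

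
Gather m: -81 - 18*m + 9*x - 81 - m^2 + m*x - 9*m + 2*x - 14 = -m^2 + m*(x - 27) + 11*x - 176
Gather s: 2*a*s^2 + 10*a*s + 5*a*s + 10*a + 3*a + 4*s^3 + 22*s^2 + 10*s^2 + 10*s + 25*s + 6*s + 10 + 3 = 13*a + 4*s^3 + s^2*(2*a + 32) + s*(15*a + 41) + 13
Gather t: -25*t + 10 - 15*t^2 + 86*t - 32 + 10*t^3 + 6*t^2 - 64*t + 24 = 10*t^3 - 9*t^2 - 3*t + 2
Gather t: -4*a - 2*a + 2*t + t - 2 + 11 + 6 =-6*a + 3*t + 15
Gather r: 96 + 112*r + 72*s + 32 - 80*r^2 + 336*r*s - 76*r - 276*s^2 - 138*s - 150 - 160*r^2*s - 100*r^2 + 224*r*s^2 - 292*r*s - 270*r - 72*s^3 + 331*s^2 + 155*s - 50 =r^2*(-160*s - 180) + r*(224*s^2 + 44*s - 234) - 72*s^3 + 55*s^2 + 89*s - 72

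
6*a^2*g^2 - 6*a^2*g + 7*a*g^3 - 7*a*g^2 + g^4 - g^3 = g*(a + g)*(6*a + g)*(g - 1)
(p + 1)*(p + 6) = p^2 + 7*p + 6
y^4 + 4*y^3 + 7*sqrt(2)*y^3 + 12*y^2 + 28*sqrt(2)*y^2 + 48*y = y*(y + 4)*(y + sqrt(2))*(y + 6*sqrt(2))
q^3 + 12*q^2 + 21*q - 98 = (q - 2)*(q + 7)^2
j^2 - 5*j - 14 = (j - 7)*(j + 2)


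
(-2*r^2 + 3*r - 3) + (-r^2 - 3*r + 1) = -3*r^2 - 2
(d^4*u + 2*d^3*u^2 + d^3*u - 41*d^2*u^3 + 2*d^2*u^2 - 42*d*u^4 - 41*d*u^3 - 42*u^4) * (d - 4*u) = d^5*u - 2*d^4*u^2 + d^4*u - 49*d^3*u^3 - 2*d^3*u^2 + 122*d^2*u^4 - 49*d^2*u^3 + 168*d*u^5 + 122*d*u^4 + 168*u^5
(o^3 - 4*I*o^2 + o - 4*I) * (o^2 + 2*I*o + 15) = o^5 - 2*I*o^4 + 24*o^3 - 62*I*o^2 + 23*o - 60*I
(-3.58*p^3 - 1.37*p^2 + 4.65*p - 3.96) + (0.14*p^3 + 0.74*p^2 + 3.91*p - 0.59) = -3.44*p^3 - 0.63*p^2 + 8.56*p - 4.55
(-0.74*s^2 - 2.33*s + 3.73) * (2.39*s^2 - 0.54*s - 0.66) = -1.7686*s^4 - 5.1691*s^3 + 10.6613*s^2 - 0.4764*s - 2.4618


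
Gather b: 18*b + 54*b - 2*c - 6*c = 72*b - 8*c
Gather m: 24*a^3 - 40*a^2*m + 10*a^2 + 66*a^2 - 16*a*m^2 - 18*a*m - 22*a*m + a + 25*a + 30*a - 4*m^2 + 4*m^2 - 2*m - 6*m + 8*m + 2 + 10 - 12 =24*a^3 + 76*a^2 - 16*a*m^2 + 56*a + m*(-40*a^2 - 40*a)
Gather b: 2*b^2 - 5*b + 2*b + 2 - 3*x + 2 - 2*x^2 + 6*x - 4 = 2*b^2 - 3*b - 2*x^2 + 3*x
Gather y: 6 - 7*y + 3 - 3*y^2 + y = -3*y^2 - 6*y + 9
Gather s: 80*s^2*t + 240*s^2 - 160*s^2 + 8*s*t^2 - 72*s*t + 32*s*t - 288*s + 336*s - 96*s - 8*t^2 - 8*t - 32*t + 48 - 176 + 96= s^2*(80*t + 80) + s*(8*t^2 - 40*t - 48) - 8*t^2 - 40*t - 32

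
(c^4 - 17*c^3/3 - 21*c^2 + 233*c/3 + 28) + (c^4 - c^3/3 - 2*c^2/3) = 2*c^4 - 6*c^3 - 65*c^2/3 + 233*c/3 + 28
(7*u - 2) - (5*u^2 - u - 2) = -5*u^2 + 8*u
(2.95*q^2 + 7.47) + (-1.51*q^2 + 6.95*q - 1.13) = 1.44*q^2 + 6.95*q + 6.34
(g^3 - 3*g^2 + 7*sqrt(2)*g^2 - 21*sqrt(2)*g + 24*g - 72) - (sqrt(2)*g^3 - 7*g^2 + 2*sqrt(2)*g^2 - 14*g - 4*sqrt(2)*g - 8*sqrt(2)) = -sqrt(2)*g^3 + g^3 + 4*g^2 + 5*sqrt(2)*g^2 - 17*sqrt(2)*g + 38*g - 72 + 8*sqrt(2)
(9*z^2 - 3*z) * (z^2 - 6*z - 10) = 9*z^4 - 57*z^3 - 72*z^2 + 30*z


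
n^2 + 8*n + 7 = (n + 1)*(n + 7)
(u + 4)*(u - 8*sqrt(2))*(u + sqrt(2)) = u^3 - 7*sqrt(2)*u^2 + 4*u^2 - 28*sqrt(2)*u - 16*u - 64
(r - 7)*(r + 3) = r^2 - 4*r - 21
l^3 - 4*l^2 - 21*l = l*(l - 7)*(l + 3)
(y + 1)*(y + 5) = y^2 + 6*y + 5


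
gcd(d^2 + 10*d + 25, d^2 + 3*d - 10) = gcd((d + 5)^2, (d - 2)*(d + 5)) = d + 5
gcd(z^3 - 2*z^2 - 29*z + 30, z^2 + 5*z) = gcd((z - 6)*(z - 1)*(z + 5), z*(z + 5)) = z + 5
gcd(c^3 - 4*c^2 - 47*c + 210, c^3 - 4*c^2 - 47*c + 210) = c^3 - 4*c^2 - 47*c + 210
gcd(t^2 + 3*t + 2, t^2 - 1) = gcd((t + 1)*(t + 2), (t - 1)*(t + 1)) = t + 1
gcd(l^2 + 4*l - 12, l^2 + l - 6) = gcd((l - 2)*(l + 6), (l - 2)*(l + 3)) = l - 2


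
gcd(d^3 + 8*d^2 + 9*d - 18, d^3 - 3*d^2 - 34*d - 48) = d + 3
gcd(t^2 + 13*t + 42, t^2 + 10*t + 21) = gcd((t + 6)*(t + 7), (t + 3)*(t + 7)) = t + 7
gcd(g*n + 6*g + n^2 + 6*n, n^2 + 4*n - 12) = n + 6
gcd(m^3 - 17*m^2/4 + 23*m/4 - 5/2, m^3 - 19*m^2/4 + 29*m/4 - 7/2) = m^2 - 3*m + 2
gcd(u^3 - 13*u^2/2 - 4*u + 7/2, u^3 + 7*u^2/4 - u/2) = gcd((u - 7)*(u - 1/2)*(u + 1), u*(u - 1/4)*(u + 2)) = 1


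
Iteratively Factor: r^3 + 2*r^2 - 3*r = (r - 1)*(r^2 + 3*r) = (r - 1)*(r + 3)*(r)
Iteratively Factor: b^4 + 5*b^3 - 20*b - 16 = (b + 2)*(b^3 + 3*b^2 - 6*b - 8) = (b + 2)*(b + 4)*(b^2 - b - 2) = (b - 2)*(b + 2)*(b + 4)*(b + 1)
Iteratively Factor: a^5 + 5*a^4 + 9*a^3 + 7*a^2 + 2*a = (a + 1)*(a^4 + 4*a^3 + 5*a^2 + 2*a) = (a + 1)^2*(a^3 + 3*a^2 + 2*a) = a*(a + 1)^2*(a^2 + 3*a + 2) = a*(a + 1)^3*(a + 2)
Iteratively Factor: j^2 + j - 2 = (j - 1)*(j + 2)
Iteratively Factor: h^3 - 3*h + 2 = (h - 1)*(h^2 + h - 2) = (h - 1)^2*(h + 2)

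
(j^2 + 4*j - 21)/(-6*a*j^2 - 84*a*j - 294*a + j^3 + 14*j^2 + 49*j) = (3 - j)/(6*a*j + 42*a - j^2 - 7*j)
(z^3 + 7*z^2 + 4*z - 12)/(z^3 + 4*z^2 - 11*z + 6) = (z + 2)/(z - 1)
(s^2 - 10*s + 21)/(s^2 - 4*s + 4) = (s^2 - 10*s + 21)/(s^2 - 4*s + 4)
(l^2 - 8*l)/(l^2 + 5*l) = (l - 8)/(l + 5)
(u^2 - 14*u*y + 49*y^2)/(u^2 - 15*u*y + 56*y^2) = (-u + 7*y)/(-u + 8*y)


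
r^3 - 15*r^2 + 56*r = r*(r - 8)*(r - 7)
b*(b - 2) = b^2 - 2*b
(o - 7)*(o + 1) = o^2 - 6*o - 7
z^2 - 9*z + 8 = (z - 8)*(z - 1)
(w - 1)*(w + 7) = w^2 + 6*w - 7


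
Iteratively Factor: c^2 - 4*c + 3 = (c - 1)*(c - 3)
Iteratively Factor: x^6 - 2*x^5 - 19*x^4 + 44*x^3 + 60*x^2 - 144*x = (x - 3)*(x^5 + x^4 - 16*x^3 - 4*x^2 + 48*x) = (x - 3)*(x + 4)*(x^4 - 3*x^3 - 4*x^2 + 12*x) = (x - 3)^2*(x + 4)*(x^3 - 4*x) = x*(x - 3)^2*(x + 4)*(x^2 - 4) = x*(x - 3)^2*(x - 2)*(x + 4)*(x + 2)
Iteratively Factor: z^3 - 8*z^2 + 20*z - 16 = (z - 2)*(z^2 - 6*z + 8) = (z - 4)*(z - 2)*(z - 2)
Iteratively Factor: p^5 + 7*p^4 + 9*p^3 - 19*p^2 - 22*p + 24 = (p - 1)*(p^4 + 8*p^3 + 17*p^2 - 2*p - 24) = (p - 1)*(p + 3)*(p^3 + 5*p^2 + 2*p - 8) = (p - 1)*(p + 3)*(p + 4)*(p^2 + p - 2) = (p - 1)^2*(p + 3)*(p + 4)*(p + 2)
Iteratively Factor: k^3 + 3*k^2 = (k)*(k^2 + 3*k) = k*(k + 3)*(k)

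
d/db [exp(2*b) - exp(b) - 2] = (2*exp(b) - 1)*exp(b)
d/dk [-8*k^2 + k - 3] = 1 - 16*k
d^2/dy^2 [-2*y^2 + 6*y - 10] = -4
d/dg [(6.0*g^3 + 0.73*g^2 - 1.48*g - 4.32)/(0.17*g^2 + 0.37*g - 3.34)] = (1.02*g^4 + 4.44*g^3 - 59.5983*g^2 - 3.4076*g + 6.5416)/(0.0289*g^4 + 0.1258*g^3 - 0.9987*g^2 - 2.4716*g + 11.1556)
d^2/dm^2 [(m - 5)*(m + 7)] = 2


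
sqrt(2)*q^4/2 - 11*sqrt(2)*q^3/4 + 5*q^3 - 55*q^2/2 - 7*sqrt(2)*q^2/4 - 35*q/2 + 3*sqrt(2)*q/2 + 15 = (q - 6)*(q - 1/2)*(q + 5*sqrt(2))*(sqrt(2)*q/2 + sqrt(2)/2)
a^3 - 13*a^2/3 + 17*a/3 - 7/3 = (a - 7/3)*(a - 1)^2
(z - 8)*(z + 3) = z^2 - 5*z - 24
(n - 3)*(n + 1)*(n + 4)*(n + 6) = n^4 + 8*n^3 + n^2 - 78*n - 72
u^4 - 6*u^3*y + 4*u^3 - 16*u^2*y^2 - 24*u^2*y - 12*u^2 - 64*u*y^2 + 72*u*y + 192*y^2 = (u - 2)*(u + 6)*(u - 8*y)*(u + 2*y)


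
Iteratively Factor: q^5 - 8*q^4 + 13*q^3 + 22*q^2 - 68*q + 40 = (q - 1)*(q^4 - 7*q^3 + 6*q^2 + 28*q - 40) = (q - 1)*(q + 2)*(q^3 - 9*q^2 + 24*q - 20) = (q - 5)*(q - 1)*(q + 2)*(q^2 - 4*q + 4) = (q - 5)*(q - 2)*(q - 1)*(q + 2)*(q - 2)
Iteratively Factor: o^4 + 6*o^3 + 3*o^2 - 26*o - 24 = (o + 1)*(o^3 + 5*o^2 - 2*o - 24) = (o + 1)*(o + 3)*(o^2 + 2*o - 8) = (o + 1)*(o + 3)*(o + 4)*(o - 2)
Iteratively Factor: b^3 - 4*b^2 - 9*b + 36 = (b - 4)*(b^2 - 9) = (b - 4)*(b - 3)*(b + 3)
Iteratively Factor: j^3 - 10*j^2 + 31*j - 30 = (j - 3)*(j^2 - 7*j + 10) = (j - 3)*(j - 2)*(j - 5)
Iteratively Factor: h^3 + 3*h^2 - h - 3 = (h + 3)*(h^2 - 1) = (h + 1)*(h + 3)*(h - 1)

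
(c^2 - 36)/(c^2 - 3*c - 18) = (c + 6)/(c + 3)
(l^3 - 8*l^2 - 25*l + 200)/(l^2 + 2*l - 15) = (l^2 - 13*l + 40)/(l - 3)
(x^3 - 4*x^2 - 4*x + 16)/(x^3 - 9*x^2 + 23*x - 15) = (x^3 - 4*x^2 - 4*x + 16)/(x^3 - 9*x^2 + 23*x - 15)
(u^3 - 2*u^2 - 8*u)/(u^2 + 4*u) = (u^2 - 2*u - 8)/(u + 4)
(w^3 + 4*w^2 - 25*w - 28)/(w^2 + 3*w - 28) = w + 1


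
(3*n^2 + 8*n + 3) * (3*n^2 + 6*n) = 9*n^4 + 42*n^3 + 57*n^2 + 18*n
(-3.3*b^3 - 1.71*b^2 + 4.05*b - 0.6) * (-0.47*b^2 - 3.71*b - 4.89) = 1.551*b^5 + 13.0467*b^4 + 20.5776*b^3 - 6.3816*b^2 - 17.5785*b + 2.934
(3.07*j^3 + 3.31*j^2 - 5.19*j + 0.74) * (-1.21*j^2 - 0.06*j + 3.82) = -3.7147*j^5 - 4.1893*j^4 + 17.8087*j^3 + 12.0602*j^2 - 19.8702*j + 2.8268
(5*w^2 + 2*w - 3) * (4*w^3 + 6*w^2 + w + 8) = 20*w^5 + 38*w^4 + 5*w^3 + 24*w^2 + 13*w - 24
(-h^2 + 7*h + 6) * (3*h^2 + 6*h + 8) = -3*h^4 + 15*h^3 + 52*h^2 + 92*h + 48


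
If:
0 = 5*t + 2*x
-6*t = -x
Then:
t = 0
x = 0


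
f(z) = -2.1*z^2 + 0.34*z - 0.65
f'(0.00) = 0.34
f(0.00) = -0.65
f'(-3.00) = 12.94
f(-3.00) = -20.57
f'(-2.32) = 10.08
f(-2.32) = -12.74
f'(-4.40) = 18.82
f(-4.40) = -42.80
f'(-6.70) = 28.48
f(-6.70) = -97.20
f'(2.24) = -9.07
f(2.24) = -10.43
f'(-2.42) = 10.50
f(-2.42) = -13.77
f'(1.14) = -4.45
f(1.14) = -2.99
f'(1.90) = -7.64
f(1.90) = -7.58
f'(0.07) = 0.05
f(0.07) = -0.64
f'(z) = 0.34 - 4.2*z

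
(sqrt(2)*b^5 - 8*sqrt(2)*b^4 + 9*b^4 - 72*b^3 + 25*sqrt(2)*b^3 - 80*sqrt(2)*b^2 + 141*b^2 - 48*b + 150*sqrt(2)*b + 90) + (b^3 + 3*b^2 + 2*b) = sqrt(2)*b^5 - 8*sqrt(2)*b^4 + 9*b^4 - 71*b^3 + 25*sqrt(2)*b^3 - 80*sqrt(2)*b^2 + 144*b^2 - 46*b + 150*sqrt(2)*b + 90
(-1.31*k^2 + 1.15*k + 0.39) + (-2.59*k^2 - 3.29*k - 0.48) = -3.9*k^2 - 2.14*k - 0.09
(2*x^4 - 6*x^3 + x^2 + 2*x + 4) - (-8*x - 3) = 2*x^4 - 6*x^3 + x^2 + 10*x + 7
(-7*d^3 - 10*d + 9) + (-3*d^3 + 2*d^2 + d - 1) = -10*d^3 + 2*d^2 - 9*d + 8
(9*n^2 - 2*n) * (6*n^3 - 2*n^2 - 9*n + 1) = 54*n^5 - 30*n^4 - 77*n^3 + 27*n^2 - 2*n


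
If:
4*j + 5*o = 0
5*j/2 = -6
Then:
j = -12/5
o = 48/25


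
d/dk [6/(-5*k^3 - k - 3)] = 6*(15*k^2 + 1)/(5*k^3 + k + 3)^2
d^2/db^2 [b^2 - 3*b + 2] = 2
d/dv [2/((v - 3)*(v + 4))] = 2*(-2*v - 1)/(v^4 + 2*v^3 - 23*v^2 - 24*v + 144)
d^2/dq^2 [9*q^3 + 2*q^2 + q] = 54*q + 4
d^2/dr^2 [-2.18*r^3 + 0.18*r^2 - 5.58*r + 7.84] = 0.36 - 13.08*r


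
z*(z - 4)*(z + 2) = z^3 - 2*z^2 - 8*z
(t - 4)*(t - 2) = t^2 - 6*t + 8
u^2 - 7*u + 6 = (u - 6)*(u - 1)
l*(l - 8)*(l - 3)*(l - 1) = l^4 - 12*l^3 + 35*l^2 - 24*l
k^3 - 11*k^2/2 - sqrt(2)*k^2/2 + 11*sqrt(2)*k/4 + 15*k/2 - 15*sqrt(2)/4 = (k - 3)*(k - 5/2)*(k - sqrt(2)/2)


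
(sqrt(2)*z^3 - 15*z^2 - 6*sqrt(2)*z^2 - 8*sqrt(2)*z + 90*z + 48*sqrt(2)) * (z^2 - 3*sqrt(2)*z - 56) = sqrt(2)*z^5 - 21*z^4 - 6*sqrt(2)*z^4 - 19*sqrt(2)*z^3 + 126*z^3 + 114*sqrt(2)*z^2 + 888*z^2 - 5328*z + 448*sqrt(2)*z - 2688*sqrt(2)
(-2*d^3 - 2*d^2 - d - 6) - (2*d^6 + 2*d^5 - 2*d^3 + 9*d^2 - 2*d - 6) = -2*d^6 - 2*d^5 - 11*d^2 + d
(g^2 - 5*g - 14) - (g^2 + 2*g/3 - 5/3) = -17*g/3 - 37/3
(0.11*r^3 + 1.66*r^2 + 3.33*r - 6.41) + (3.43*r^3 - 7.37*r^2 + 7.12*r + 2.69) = 3.54*r^3 - 5.71*r^2 + 10.45*r - 3.72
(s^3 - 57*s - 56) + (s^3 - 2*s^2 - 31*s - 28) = 2*s^3 - 2*s^2 - 88*s - 84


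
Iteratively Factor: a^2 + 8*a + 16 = (a + 4)*(a + 4)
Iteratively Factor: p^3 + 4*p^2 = (p)*(p^2 + 4*p) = p*(p + 4)*(p)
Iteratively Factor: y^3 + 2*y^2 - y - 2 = (y + 2)*(y^2 - 1) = (y + 1)*(y + 2)*(y - 1)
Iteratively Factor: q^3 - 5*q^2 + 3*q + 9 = (q - 3)*(q^2 - 2*q - 3) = (q - 3)*(q + 1)*(q - 3)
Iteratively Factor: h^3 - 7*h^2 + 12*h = (h)*(h^2 - 7*h + 12) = h*(h - 4)*(h - 3)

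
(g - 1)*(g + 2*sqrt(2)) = g^2 - g + 2*sqrt(2)*g - 2*sqrt(2)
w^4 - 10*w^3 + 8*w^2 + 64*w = w*(w - 8)*(w - 4)*(w + 2)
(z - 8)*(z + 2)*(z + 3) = z^3 - 3*z^2 - 34*z - 48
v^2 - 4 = (v - 2)*(v + 2)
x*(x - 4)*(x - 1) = x^3 - 5*x^2 + 4*x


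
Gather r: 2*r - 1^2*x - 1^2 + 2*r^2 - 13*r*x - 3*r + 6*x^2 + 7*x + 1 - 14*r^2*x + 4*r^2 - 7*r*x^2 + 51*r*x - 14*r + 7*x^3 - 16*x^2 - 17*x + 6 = r^2*(6 - 14*x) + r*(-7*x^2 + 38*x - 15) + 7*x^3 - 10*x^2 - 11*x + 6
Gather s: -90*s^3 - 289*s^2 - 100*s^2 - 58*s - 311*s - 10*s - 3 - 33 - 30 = -90*s^3 - 389*s^2 - 379*s - 66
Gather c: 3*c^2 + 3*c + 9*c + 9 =3*c^2 + 12*c + 9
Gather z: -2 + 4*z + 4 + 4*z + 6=8*z + 8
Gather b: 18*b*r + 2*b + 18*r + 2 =b*(18*r + 2) + 18*r + 2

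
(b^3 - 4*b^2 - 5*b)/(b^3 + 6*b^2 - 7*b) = (b^2 - 4*b - 5)/(b^2 + 6*b - 7)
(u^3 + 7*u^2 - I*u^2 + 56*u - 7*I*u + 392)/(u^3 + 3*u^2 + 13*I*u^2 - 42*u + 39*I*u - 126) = (u^2 + u*(7 - 8*I) - 56*I)/(u^2 + u*(3 + 6*I) + 18*I)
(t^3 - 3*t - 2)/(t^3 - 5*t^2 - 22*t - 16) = (t^2 - t - 2)/(t^2 - 6*t - 16)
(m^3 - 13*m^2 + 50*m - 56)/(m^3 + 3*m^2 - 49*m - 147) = (m^2 - 6*m + 8)/(m^2 + 10*m + 21)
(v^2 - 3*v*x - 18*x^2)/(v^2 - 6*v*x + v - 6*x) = (v + 3*x)/(v + 1)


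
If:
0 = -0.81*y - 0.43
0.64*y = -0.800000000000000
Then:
No Solution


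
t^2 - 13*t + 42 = (t - 7)*(t - 6)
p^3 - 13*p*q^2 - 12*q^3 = (p - 4*q)*(p + q)*(p + 3*q)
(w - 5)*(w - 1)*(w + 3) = w^3 - 3*w^2 - 13*w + 15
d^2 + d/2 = d*(d + 1/2)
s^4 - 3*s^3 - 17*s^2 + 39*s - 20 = (s - 5)*(s - 1)^2*(s + 4)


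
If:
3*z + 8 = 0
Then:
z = -8/3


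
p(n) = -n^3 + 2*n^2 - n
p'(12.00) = -385.00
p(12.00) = -1452.00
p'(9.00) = -208.00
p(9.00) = -576.00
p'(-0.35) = -2.77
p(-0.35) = 0.64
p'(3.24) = -19.53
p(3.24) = -16.26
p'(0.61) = 0.32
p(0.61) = -0.09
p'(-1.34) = -11.75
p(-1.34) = 7.34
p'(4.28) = -38.84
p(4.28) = -46.05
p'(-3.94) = -63.33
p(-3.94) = 96.15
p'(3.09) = -17.28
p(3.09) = -13.50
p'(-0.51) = -3.82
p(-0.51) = 1.16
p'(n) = -3*n^2 + 4*n - 1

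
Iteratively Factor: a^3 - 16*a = (a)*(a^2 - 16) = a*(a - 4)*(a + 4)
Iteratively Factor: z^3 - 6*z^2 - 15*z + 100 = (z - 5)*(z^2 - z - 20) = (z - 5)^2*(z + 4)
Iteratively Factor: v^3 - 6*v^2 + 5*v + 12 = (v + 1)*(v^2 - 7*v + 12) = (v - 3)*(v + 1)*(v - 4)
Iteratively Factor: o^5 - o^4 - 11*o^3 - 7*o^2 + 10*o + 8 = (o + 2)*(o^4 - 3*o^3 - 5*o^2 + 3*o + 4) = (o + 1)*(o + 2)*(o^3 - 4*o^2 - o + 4) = (o - 1)*(o + 1)*(o + 2)*(o^2 - 3*o - 4) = (o - 1)*(o + 1)^2*(o + 2)*(o - 4)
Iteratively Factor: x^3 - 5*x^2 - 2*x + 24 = (x + 2)*(x^2 - 7*x + 12) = (x - 3)*(x + 2)*(x - 4)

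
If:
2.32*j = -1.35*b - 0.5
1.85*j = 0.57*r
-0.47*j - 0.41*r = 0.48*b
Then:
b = -0.68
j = 0.18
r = 0.59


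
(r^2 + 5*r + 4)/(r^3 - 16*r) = (r + 1)/(r*(r - 4))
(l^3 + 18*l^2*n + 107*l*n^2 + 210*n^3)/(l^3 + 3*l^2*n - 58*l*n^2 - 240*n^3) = (l + 7*n)/(l - 8*n)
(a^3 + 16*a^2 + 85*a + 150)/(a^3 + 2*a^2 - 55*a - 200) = (a + 6)/(a - 8)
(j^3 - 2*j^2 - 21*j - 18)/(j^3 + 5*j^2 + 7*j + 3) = (j - 6)/(j + 1)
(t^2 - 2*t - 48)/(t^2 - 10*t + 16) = (t + 6)/(t - 2)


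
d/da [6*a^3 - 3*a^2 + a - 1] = 18*a^2 - 6*a + 1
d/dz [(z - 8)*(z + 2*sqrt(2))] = 2*z - 8 + 2*sqrt(2)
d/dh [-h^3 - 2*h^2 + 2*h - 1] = -3*h^2 - 4*h + 2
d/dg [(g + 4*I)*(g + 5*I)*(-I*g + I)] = -3*I*g^2 + 2*g*(9 + I) - 9 + 20*I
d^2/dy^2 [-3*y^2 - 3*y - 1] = -6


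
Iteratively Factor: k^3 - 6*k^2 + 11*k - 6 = (k - 2)*(k^2 - 4*k + 3) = (k - 3)*(k - 2)*(k - 1)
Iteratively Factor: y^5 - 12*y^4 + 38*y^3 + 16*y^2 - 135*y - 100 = (y - 5)*(y^4 - 7*y^3 + 3*y^2 + 31*y + 20) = (y - 5)*(y + 1)*(y^3 - 8*y^2 + 11*y + 20) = (y - 5)*(y + 1)^2*(y^2 - 9*y + 20) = (y - 5)*(y - 4)*(y + 1)^2*(y - 5)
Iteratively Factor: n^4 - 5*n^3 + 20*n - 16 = (n + 2)*(n^3 - 7*n^2 + 14*n - 8) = (n - 1)*(n + 2)*(n^2 - 6*n + 8) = (n - 4)*(n - 1)*(n + 2)*(n - 2)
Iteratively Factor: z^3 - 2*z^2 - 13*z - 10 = (z + 2)*(z^2 - 4*z - 5) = (z - 5)*(z + 2)*(z + 1)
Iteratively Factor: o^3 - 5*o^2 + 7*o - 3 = (o - 1)*(o^2 - 4*o + 3) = (o - 1)^2*(o - 3)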